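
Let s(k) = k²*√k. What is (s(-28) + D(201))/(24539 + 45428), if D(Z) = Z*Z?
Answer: 40401/69967 + 1568*I*√7/69967 ≈ 0.57743 + 0.059293*I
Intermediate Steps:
D(Z) = Z²
s(k) = k^(5/2)
(s(-28) + D(201))/(24539 + 45428) = ((-28)^(5/2) + 201²)/(24539 + 45428) = (1568*I*√7 + 40401)/69967 = (40401 + 1568*I*√7)*(1/69967) = 40401/69967 + 1568*I*√7/69967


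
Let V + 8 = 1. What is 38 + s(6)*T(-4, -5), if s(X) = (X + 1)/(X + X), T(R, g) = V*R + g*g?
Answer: 827/12 ≈ 68.917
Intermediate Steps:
V = -7 (V = -8 + 1 = -7)
T(R, g) = g**2 - 7*R (T(R, g) = -7*R + g*g = -7*R + g**2 = g**2 - 7*R)
s(X) = (1 + X)/(2*X) (s(X) = (1 + X)/((2*X)) = (1 + X)*(1/(2*X)) = (1 + X)/(2*X))
38 + s(6)*T(-4, -5) = 38 + ((1/2)*(1 + 6)/6)*((-5)**2 - 7*(-4)) = 38 + ((1/2)*(1/6)*7)*(25 + 28) = 38 + (7/12)*53 = 38 + 371/12 = 827/12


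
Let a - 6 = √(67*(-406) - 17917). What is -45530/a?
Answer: -54636/9031 + 9106*I*√45119/9031 ≈ -6.0498 + 214.18*I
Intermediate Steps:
a = 6 + I*√45119 (a = 6 + √(67*(-406) - 17917) = 6 + √(-27202 - 17917) = 6 + √(-45119) = 6 + I*√45119 ≈ 6.0 + 212.41*I)
-45530/a = -45530/(6 + I*√45119)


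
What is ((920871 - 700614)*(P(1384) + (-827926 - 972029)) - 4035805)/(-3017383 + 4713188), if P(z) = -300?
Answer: -79304560268/339161 ≈ -2.3383e+5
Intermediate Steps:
((920871 - 700614)*(P(1384) + (-827926 - 972029)) - 4035805)/(-3017383 + 4713188) = ((920871 - 700614)*(-300 + (-827926 - 972029)) - 4035805)/(-3017383 + 4713188) = (220257*(-300 - 1799955) - 4035805)/1695805 = (220257*(-1800255) - 4035805)*(1/1695805) = (-396518765535 - 4035805)*(1/1695805) = -396522801340*1/1695805 = -79304560268/339161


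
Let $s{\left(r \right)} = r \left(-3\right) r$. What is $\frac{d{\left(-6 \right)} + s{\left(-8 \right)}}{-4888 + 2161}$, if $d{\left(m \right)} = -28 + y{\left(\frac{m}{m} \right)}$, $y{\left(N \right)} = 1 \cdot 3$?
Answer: $\frac{217}{2727} \approx 0.079575$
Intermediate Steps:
$y{\left(N \right)} = 3$
$d{\left(m \right)} = -25$ ($d{\left(m \right)} = -28 + 3 = -25$)
$s{\left(r \right)} = - 3 r^{2}$ ($s{\left(r \right)} = - 3 r r = - 3 r^{2}$)
$\frac{d{\left(-6 \right)} + s{\left(-8 \right)}}{-4888 + 2161} = \frac{-25 - 3 \left(-8\right)^{2}}{-4888 + 2161} = \frac{-25 - 192}{-2727} = \left(-25 - 192\right) \left(- \frac{1}{2727}\right) = \left(-217\right) \left(- \frac{1}{2727}\right) = \frac{217}{2727}$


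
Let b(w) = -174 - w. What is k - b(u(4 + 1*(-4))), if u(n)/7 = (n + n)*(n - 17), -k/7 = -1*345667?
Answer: 2419843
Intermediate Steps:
k = 2419669 (k = -(-7)*345667 = -7*(-345667) = 2419669)
u(n) = 14*n*(-17 + n) (u(n) = 7*((n + n)*(n - 17)) = 7*((2*n)*(-17 + n)) = 7*(2*n*(-17 + n)) = 14*n*(-17 + n))
k - b(u(4 + 1*(-4))) = 2419669 - (-174 - 14*(4 + 1*(-4))*(-17 + (4 + 1*(-4)))) = 2419669 - (-174 - 14*(4 - 4)*(-17 + (4 - 4))) = 2419669 - (-174 - 14*0*(-17 + 0)) = 2419669 - (-174 - 14*0*(-17)) = 2419669 - (-174 - 1*0) = 2419669 - (-174 + 0) = 2419669 - 1*(-174) = 2419669 + 174 = 2419843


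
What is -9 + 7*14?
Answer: 89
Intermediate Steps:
-9 + 7*14 = -9 + 98 = 89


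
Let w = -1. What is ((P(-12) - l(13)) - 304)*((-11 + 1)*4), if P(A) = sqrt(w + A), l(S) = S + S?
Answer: 13200 - 40*I*sqrt(13) ≈ 13200.0 - 144.22*I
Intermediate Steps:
l(S) = 2*S
P(A) = sqrt(-1 + A)
((P(-12) - l(13)) - 304)*((-11 + 1)*4) = ((sqrt(-1 - 12) - 2*13) - 304)*((-11 + 1)*4) = ((sqrt(-13) - 1*26) - 304)*(-10*4) = ((I*sqrt(13) - 26) - 304)*(-40) = ((-26 + I*sqrt(13)) - 304)*(-40) = (-330 + I*sqrt(13))*(-40) = 13200 - 40*I*sqrt(13)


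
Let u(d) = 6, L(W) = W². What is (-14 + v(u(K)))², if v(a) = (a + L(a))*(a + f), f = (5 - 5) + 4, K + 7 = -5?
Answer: 164836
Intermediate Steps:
K = -12 (K = -7 - 5 = -12)
f = 4 (f = 0 + 4 = 4)
v(a) = (4 + a)*(a + a²) (v(a) = (a + a²)*(a + 4) = (a + a²)*(4 + a) = (4 + a)*(a + a²))
(-14 + v(u(K)))² = (-14 + 6*(4 + 6² + 5*6))² = (-14 + 6*(4 + 36 + 30))² = (-14 + 6*70)² = (-14 + 420)² = 406² = 164836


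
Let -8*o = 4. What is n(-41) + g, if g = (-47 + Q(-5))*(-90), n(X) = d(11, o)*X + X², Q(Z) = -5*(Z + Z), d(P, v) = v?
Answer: 2863/2 ≈ 1431.5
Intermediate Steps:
o = -½ (o = -⅛*4 = -½ ≈ -0.50000)
Q(Z) = -10*Z
n(X) = X² - X/2 (n(X) = -X/2 + X² = X² - X/2)
g = -270 (g = (-47 - 10*(-5))*(-90) = (-47 + 50)*(-90) = 3*(-90) = -270)
n(-41) + g = -41*(-½ - 41) - 270 = -41*(-83/2) - 270 = 3403/2 - 270 = 2863/2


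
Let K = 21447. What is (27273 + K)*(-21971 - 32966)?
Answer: -2676530640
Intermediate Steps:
(27273 + K)*(-21971 - 32966) = (27273 + 21447)*(-21971 - 32966) = 48720*(-54937) = -2676530640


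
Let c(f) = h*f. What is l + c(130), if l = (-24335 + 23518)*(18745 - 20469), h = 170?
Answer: 1430608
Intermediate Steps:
c(f) = 170*f
l = 1408508 (l = -817*(-1724) = 1408508)
l + c(130) = 1408508 + 170*130 = 1408508 + 22100 = 1430608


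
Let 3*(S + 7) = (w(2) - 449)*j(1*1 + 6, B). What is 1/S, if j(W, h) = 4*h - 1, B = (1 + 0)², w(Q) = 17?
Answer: -1/439 ≈ -0.0022779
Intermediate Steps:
B = 1 (B = 1² = 1)
j(W, h) = -1 + 4*h
S = -439 (S = -7 + ((17 - 449)*(-1 + 4*1))/3 = -7 + (-432*(-1 + 4))/3 = -7 + (-432*3)/3 = -7 + (⅓)*(-1296) = -7 - 432 = -439)
1/S = 1/(-439) = -1/439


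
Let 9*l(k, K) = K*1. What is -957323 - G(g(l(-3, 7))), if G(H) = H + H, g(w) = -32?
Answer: -957259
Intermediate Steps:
l(k, K) = K/9 (l(k, K) = (K*1)/9 = K/9)
G(H) = 2*H
-957323 - G(g(l(-3, 7))) = -957323 - 2*(-32) = -957323 - 1*(-64) = -957323 + 64 = -957259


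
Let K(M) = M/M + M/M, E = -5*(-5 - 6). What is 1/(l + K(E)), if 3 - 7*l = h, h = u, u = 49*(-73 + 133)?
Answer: -7/2923 ≈ -0.0023948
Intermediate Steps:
u = 2940 (u = 49*60 = 2940)
h = 2940
l = -2937/7 (l = 3/7 - ⅐*2940 = 3/7 - 420 = -2937/7 ≈ -419.57)
E = 55 (E = -5*(-11) = 55)
K(M) = 2 (K(M) = 1 + 1 = 2)
1/(l + K(E)) = 1/(-2937/7 + 2) = 1/(-2923/7) = -7/2923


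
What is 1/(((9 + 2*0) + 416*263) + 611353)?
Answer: 1/720770 ≈ 1.3874e-6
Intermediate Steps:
1/(((9 + 2*0) + 416*263) + 611353) = 1/(((9 + 0) + 109408) + 611353) = 1/((9 + 109408) + 611353) = 1/(109417 + 611353) = 1/720770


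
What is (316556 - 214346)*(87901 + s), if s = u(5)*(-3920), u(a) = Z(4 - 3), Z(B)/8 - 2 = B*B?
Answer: -631555590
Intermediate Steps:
Z(B) = 16 + 8*B² (Z(B) = 16 + 8*(B*B) = 16 + 8*B²)
u(a) = 24 (u(a) = 16 + 8*(4 - 3)² = 16 + 8*1² = 16 + 8*1 = 16 + 8 = 24)
s = -94080 (s = 24*(-3920) = -94080)
(316556 - 214346)*(87901 + s) = (316556 - 214346)*(87901 - 94080) = 102210*(-6179) = -631555590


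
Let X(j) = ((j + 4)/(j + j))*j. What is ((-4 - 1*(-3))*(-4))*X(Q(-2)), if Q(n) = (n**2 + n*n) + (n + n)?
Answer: 16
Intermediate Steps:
Q(n) = 2*n + 2*n**2 (Q(n) = (n**2 + n**2) + 2*n = 2*n**2 + 2*n = 2*n + 2*n**2)
X(j) = 2 + j/2 (X(j) = ((4 + j)/((2*j)))*j = ((4 + j)*(1/(2*j)))*j = ((4 + j)/(2*j))*j = 2 + j/2)
((-4 - 1*(-3))*(-4))*X(Q(-2)) = ((-4 - 1*(-3))*(-4))*(2 + (2*(-2)*(1 - 2))/2) = ((-4 + 3)*(-4))*(2 + (2*(-2)*(-1))/2) = (-1*(-4))*(2 + (1/2)*4) = 4*(2 + 2) = 4*4 = 16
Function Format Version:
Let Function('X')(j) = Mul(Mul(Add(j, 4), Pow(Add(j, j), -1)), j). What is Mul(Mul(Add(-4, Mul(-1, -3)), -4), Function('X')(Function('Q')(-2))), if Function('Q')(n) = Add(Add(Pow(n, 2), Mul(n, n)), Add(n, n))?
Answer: 16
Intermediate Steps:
Function('Q')(n) = Add(Mul(2, n), Mul(2, Pow(n, 2))) (Function('Q')(n) = Add(Add(Pow(n, 2), Pow(n, 2)), Mul(2, n)) = Add(Mul(2, Pow(n, 2)), Mul(2, n)) = Add(Mul(2, n), Mul(2, Pow(n, 2))))
Function('X')(j) = Add(2, Mul(Rational(1, 2), j)) (Function('X')(j) = Mul(Mul(Add(4, j), Pow(Mul(2, j), -1)), j) = Mul(Mul(Add(4, j), Mul(Rational(1, 2), Pow(j, -1))), j) = Mul(Mul(Rational(1, 2), Pow(j, -1), Add(4, j)), j) = Add(2, Mul(Rational(1, 2), j)))
Mul(Mul(Add(-4, Mul(-1, -3)), -4), Function('X')(Function('Q')(-2))) = Mul(Mul(Add(-4, Mul(-1, -3)), -4), Add(2, Mul(Rational(1, 2), Mul(2, -2, Add(1, -2))))) = Mul(Mul(Add(-4, 3), -4), Add(2, Mul(Rational(1, 2), Mul(2, -2, -1)))) = Mul(Mul(-1, -4), Add(2, Mul(Rational(1, 2), 4))) = Mul(4, Add(2, 2)) = Mul(4, 4) = 16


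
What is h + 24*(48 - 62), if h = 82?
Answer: -254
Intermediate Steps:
h + 24*(48 - 62) = 82 + 24*(48 - 62) = 82 + 24*(-14) = 82 - 336 = -254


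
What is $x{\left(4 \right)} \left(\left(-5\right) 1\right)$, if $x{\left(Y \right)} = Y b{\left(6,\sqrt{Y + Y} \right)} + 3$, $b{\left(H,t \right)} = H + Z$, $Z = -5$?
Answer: $-35$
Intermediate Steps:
$b{\left(H,t \right)} = -5 + H$ ($b{\left(H,t \right)} = H - 5 = -5 + H$)
$x{\left(Y \right)} = 3 + Y$ ($x{\left(Y \right)} = Y \left(-5 + 6\right) + 3 = Y 1 + 3 = Y + 3 = 3 + Y$)
$x{\left(4 \right)} \left(\left(-5\right) 1\right) = \left(3 + 4\right) \left(\left(-5\right) 1\right) = 7 \left(-5\right) = -35$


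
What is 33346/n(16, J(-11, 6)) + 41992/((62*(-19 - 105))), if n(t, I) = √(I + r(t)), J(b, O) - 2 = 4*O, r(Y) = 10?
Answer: 16007006/2883 ≈ 5552.2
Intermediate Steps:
J(b, O) = 2 + 4*O
n(t, I) = √(10 + I) (n(t, I) = √(I + 10) = √(10 + I))
33346/n(16, J(-11, 6)) + 41992/((62*(-19 - 105))) = 33346/(√(10 + (2 + 4*6))) + 41992/((62*(-19 - 105))) = 33346/(√(10 + (2 + 24))) + 41992/((62*(-124))) = 33346/(√(10 + 26)) + 41992/(-7688) = 33346/(√36) + 41992*(-1/7688) = 33346/6 - 5249/961 = 33346*(⅙) - 5249/961 = 16673/3 - 5249/961 = 16007006/2883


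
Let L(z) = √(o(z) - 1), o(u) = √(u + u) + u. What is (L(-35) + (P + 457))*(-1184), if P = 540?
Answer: -1180448 - 1184*√(-36 + I*√70) ≈ -1.1813e+6 - 7151.2*I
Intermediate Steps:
o(u) = u + √2*√u (o(u) = √(2*u) + u = √2*√u + u = u + √2*√u)
L(z) = √(-1 + z + √2*√z) (L(z) = √((z + √2*√z) - 1) = √(-1 + z + √2*√z))
(L(-35) + (P + 457))*(-1184) = (√(-1 - 35 + √2*√(-35)) + (540 + 457))*(-1184) = (√(-1 - 35 + √2*(I*√35)) + 997)*(-1184) = (√(-1 - 35 + I*√70) + 997)*(-1184) = (√(-36 + I*√70) + 997)*(-1184) = (997 + √(-36 + I*√70))*(-1184) = -1180448 - 1184*√(-36 + I*√70)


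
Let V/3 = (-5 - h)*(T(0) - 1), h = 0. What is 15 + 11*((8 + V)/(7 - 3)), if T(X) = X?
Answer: 313/4 ≈ 78.250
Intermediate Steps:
V = 15 (V = 3*((-5 - 1*0)*(0 - 1)) = 3*((-5 + 0)*(-1)) = 3*(-5*(-1)) = 3*5 = 15)
15 + 11*((8 + V)/(7 - 3)) = 15 + 11*((8 + 15)/(7 - 3)) = 15 + 11*(23/4) = 15 + 253/4 = 313/4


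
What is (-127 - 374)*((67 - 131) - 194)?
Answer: 129258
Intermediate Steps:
(-127 - 374)*((67 - 131) - 194) = -501*(-64 - 194) = -501*(-258) = 129258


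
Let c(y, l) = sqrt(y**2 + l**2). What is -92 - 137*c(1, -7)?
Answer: -92 - 685*sqrt(2) ≈ -1060.7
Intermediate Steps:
c(y, l) = sqrt(l**2 + y**2)
-92 - 137*c(1, -7) = -92 - 137*sqrt((-7)**2 + 1**2) = -92 - 137*sqrt(49 + 1) = -92 - 685*sqrt(2)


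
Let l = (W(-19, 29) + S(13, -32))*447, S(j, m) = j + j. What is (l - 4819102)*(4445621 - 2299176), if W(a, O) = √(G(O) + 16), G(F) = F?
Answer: -10318991408600 + 2878382745*√5 ≈ -1.0313e+13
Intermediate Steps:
W(a, O) = √(16 + O) (W(a, O) = √(O + 16) = √(16 + O))
S(j, m) = 2*j
l = 11622 + 1341*√5 (l = (√(16 + 29) + 2*13)*447 = (√45 + 26)*447 = (3*√5 + 26)*447 = (26 + 3*√5)*447 = 11622 + 1341*√5 ≈ 14621.)
(l - 4819102)*(4445621 - 2299176) = ((11622 + 1341*√5) - 4819102)*(4445621 - 2299176) = (-4807480 + 1341*√5)*2146445 = -10318991408600 + 2878382745*√5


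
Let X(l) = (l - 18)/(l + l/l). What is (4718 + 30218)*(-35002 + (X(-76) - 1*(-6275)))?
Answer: -75267201416/75 ≈ -1.0036e+9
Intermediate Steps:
X(l) = (-18 + l)/(1 + l) (X(l) = (-18 + l)/(l + 1) = (-18 + l)/(1 + l))
(4718 + 30218)*(-35002 + (X(-76) - 1*(-6275))) = (4718 + 30218)*(-35002 + ((-18 - 76)/(1 - 76) - 1*(-6275))) = 34936*(-35002 + (-94/(-75) + 6275)) = 34936*(-35002 + (-1/75*(-94) + 6275)) = 34936*(-35002 + (94/75 + 6275)) = 34936*(-35002 + 470719/75) = 34936*(-2154431/75) = -75267201416/75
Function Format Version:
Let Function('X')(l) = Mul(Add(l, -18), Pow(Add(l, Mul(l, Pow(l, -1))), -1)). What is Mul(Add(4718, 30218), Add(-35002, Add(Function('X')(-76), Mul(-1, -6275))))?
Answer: Rational(-75267201416, 75) ≈ -1.0036e+9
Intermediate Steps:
Function('X')(l) = Mul(Pow(Add(1, l), -1), Add(-18, l)) (Function('X')(l) = Mul(Add(-18, l), Pow(Add(l, 1), -1)) = Mul(Add(-18, l), Pow(Add(1, l), -1)) = Mul(Pow(Add(1, l), -1), Add(-18, l)))
Mul(Add(4718, 30218), Add(-35002, Add(Function('X')(-76), Mul(-1, -6275)))) = Mul(Add(4718, 30218), Add(-35002, Add(Mul(Pow(Add(1, -76), -1), Add(-18, -76)), Mul(-1, -6275)))) = Mul(34936, Add(-35002, Add(Mul(Pow(-75, -1), -94), 6275))) = Mul(34936, Add(-35002, Add(Mul(Rational(-1, 75), -94), 6275))) = Mul(34936, Add(-35002, Add(Rational(94, 75), 6275))) = Mul(34936, Add(-35002, Rational(470719, 75))) = Mul(34936, Rational(-2154431, 75)) = Rational(-75267201416, 75)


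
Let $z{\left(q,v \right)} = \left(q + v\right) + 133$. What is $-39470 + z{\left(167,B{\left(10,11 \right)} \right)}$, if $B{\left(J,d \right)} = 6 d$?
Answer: $-39104$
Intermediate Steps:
$z{\left(q,v \right)} = 133 + q + v$
$-39470 + z{\left(167,B{\left(10,11 \right)} \right)} = -39470 + \left(133 + 167 + 6 \cdot 11\right) = -39470 + \left(133 + 167 + 66\right) = -39470 + 366 = -39104$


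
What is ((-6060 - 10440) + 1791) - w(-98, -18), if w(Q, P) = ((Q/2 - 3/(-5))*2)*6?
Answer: -70641/5 ≈ -14128.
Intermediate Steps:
w(Q, P) = 36/5 + 6*Q (w(Q, P) = ((Q*(½) - 3*(-⅕))*2)*6 = ((Q/2 + ⅗)*2)*6 = ((⅗ + Q/2)*2)*6 = (6/5 + Q)*6 = 36/5 + 6*Q)
((-6060 - 10440) + 1791) - w(-98, -18) = ((-6060 - 10440) + 1791) - (36/5 + 6*(-98)) = (-16500 + 1791) - (36/5 - 588) = -14709 - 1*(-2904/5) = -14709 + 2904/5 = -70641/5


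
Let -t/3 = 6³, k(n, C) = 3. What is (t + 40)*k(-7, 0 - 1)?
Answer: -1824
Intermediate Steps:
t = -648 (t = -3*6³ = -3*216 = -648)
(t + 40)*k(-7, 0 - 1) = (-648 + 40)*3 = -608*3 = -1824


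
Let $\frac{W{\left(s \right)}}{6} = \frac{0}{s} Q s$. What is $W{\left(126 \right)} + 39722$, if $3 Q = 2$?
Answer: $39722$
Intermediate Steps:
$Q = \frac{2}{3}$ ($Q = \frac{1}{3} \cdot 2 = \frac{2}{3} \approx 0.66667$)
$W{\left(s \right)} = 0$ ($W{\left(s \right)} = 6 \frac{0}{s} \frac{2}{3} s = 6 \cdot 0 \cdot \frac{2}{3} s = 6 \cdot 0 s = 6 \cdot 0 = 0$)
$W{\left(126 \right)} + 39722 = 0 + 39722 = 39722$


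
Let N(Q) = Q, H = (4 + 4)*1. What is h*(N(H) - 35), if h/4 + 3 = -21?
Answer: 2592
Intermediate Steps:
H = 8 (H = 8*1 = 8)
h = -96 (h = -12 + 4*(-21) = -12 - 84 = -96)
h*(N(H) - 35) = -96*(8 - 35) = -96*(-27) = 2592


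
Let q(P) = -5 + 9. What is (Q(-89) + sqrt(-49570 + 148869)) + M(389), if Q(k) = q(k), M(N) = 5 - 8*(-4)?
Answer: 41 + sqrt(99299) ≈ 356.12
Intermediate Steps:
M(N) = 37 (M(N) = 5 + 32 = 37)
q(P) = 4
Q(k) = 4
(Q(-89) + sqrt(-49570 + 148869)) + M(389) = (4 + sqrt(-49570 + 148869)) + 37 = (4 + sqrt(99299)) + 37 = 41 + sqrt(99299)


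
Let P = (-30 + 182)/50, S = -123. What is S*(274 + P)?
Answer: -851898/25 ≈ -34076.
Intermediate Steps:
P = 76/25 (P = 152*(1/50) = 76/25 ≈ 3.0400)
S*(274 + P) = -123*(274 + 76/25) = -123*6926/25 = -851898/25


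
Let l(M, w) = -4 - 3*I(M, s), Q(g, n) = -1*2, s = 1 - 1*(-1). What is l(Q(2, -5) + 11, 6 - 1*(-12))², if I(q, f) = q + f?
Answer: 1369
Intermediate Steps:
s = 2 (s = 1 + 1 = 2)
I(q, f) = f + q
Q(g, n) = -2
l(M, w) = -10 - 3*M (l(M, w) = -4 - 3*(2 + M) = -4 + (-6 - 3*M) = -10 - 3*M)
l(Q(2, -5) + 11, 6 - 1*(-12))² = (-10 - 3*(-2 + 11))² = (-10 - 3*9)² = (-10 - 27)² = (-37)² = 1369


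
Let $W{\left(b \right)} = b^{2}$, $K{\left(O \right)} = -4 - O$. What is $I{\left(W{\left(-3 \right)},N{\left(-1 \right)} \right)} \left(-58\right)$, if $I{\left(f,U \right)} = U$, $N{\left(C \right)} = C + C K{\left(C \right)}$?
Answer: $-116$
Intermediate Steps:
$N{\left(C \right)} = C + C \left(-4 - C\right)$
$I{\left(W{\left(-3 \right)},N{\left(-1 \right)} \right)} \left(-58\right) = \left(-1\right) \left(-1\right) \left(3 - 1\right) \left(-58\right) = \left(-1\right) \left(-1\right) 2 \left(-58\right) = 2 \left(-58\right) = -116$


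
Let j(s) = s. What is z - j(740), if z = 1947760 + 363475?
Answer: 2310495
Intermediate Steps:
z = 2311235
z - j(740) = 2311235 - 1*740 = 2311235 - 740 = 2310495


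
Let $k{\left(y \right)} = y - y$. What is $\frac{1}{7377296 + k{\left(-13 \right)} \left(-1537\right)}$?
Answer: $\frac{1}{7377296} \approx 1.3555 \cdot 10^{-7}$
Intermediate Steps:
$k{\left(y \right)} = 0$
$\frac{1}{7377296 + k{\left(-13 \right)} \left(-1537\right)} = \frac{1}{7377296 + 0 \left(-1537\right)} = \frac{1}{7377296 + 0} = \frac{1}{7377296}$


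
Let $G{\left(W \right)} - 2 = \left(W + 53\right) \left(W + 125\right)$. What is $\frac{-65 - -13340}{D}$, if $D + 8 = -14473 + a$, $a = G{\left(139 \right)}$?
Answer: $\frac{13275}{36209} \approx 0.36662$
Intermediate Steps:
$G{\left(W \right)} = 2 + \left(53 + W\right) \left(125 + W\right)$ ($G{\left(W \right)} = 2 + \left(W + 53\right) \left(W + 125\right) = 2 + \left(53 + W\right) \left(125 + W\right)$)
$a = 50690$ ($a = 6627 + 139^{2} + 178 \cdot 139 = 6627 + 19321 + 24742 = 50690$)
$D = 36209$ ($D = -8 + \left(-14473 + 50690\right) = -8 + 36217 = 36209$)
$\frac{-65 - -13340}{D} = \frac{-65 - -13340}{36209} = \left(-65 + 13340\right) \frac{1}{36209} = 13275 \cdot \frac{1}{36209} = \frac{13275}{36209}$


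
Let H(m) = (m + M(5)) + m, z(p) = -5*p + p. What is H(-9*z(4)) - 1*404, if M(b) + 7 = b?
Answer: -118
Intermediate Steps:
z(p) = -4*p
M(b) = -7 + b
H(m) = -2 + 2*m (H(m) = (m + (-7 + 5)) + m = (m - 2) + m = (-2 + m) + m = -2 + 2*m)
H(-9*z(4)) - 1*404 = (-2 + 2*(-(-36)*4)) - 1*404 = (-2 + 2*(-9*(-16))) - 404 = (-2 + 2*144) - 404 = (-2 + 288) - 404 = 286 - 404 = -118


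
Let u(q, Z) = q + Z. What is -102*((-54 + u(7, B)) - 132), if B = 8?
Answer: 17442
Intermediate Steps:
u(q, Z) = Z + q
-102*((-54 + u(7, B)) - 132) = -102*((-54 + (8 + 7)) - 132) = -102*((-54 + 15) - 132) = -102*(-39 - 132) = -102*(-171) = 17442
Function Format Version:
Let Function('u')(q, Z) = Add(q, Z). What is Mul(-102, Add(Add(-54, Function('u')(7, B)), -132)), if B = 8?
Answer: 17442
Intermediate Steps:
Function('u')(q, Z) = Add(Z, q)
Mul(-102, Add(Add(-54, Function('u')(7, B)), -132)) = Mul(-102, Add(Add(-54, Add(8, 7)), -132)) = Mul(-102, Add(Add(-54, 15), -132)) = Mul(-102, Add(-39, -132)) = Mul(-102, -171) = 17442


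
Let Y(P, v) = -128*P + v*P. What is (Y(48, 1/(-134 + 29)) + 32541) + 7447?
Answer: 1184524/35 ≈ 33844.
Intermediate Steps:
Y(P, v) = -128*P + P*v
(Y(48, 1/(-134 + 29)) + 32541) + 7447 = (48*(-128 + 1/(-134 + 29)) + 32541) + 7447 = (48*(-128 + 1/(-105)) + 32541) + 7447 = (48*(-128 - 1/105) + 32541) + 7447 = (48*(-13441/105) + 32541) + 7447 = (-215056/35 + 32541) + 7447 = 923879/35 + 7447 = 1184524/35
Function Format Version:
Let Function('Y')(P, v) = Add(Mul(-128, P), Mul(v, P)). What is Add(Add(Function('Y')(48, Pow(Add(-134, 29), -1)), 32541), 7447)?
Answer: Rational(1184524, 35) ≈ 33844.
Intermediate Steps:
Function('Y')(P, v) = Add(Mul(-128, P), Mul(P, v))
Add(Add(Function('Y')(48, Pow(Add(-134, 29), -1)), 32541), 7447) = Add(Add(Mul(48, Add(-128, Pow(Add(-134, 29), -1))), 32541), 7447) = Add(Add(Mul(48, Add(-128, Pow(-105, -1))), 32541), 7447) = Add(Add(Mul(48, Add(-128, Rational(-1, 105))), 32541), 7447) = Add(Add(Mul(48, Rational(-13441, 105)), 32541), 7447) = Add(Add(Rational(-215056, 35), 32541), 7447) = Add(Rational(923879, 35), 7447) = Rational(1184524, 35)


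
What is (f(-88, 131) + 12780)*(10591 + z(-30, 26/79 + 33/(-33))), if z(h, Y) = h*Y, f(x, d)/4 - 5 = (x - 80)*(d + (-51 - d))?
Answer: 39459469088/79 ≈ 4.9949e+8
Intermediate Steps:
f(x, d) = 16340 - 204*x (f(x, d) = 20 + 4*((x - 80)*(d + (-51 - d))) = 20 + 4*((-80 + x)*(-51)) = 20 + 4*(4080 - 51*x) = 20 + (16320 - 204*x) = 16340 - 204*x)
z(h, Y) = Y*h
(f(-88, 131) + 12780)*(10591 + z(-30, 26/79 + 33/(-33))) = ((16340 - 204*(-88)) + 12780)*(10591 + (26/79 + 33/(-33))*(-30)) = ((16340 + 17952) + 12780)*(10591 + (26*(1/79) + 33*(-1/33))*(-30)) = (34292 + 12780)*(10591 + (26/79 - 1)*(-30)) = 47072*(10591 - 53/79*(-30)) = 47072*(10591 + 1590/79) = 47072*(838279/79) = 39459469088/79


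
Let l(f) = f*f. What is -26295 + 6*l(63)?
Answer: -2481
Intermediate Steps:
l(f) = f²
-26295 + 6*l(63) = -26295 + 6*63² = -26295 + 6*3969 = -26295 + 23814 = -2481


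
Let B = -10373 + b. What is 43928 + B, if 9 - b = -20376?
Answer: 53940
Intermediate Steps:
b = 20385 (b = 9 - 1*(-20376) = 9 + 20376 = 20385)
B = 10012 (B = -10373 + 20385 = 10012)
43928 + B = 43928 + 10012 = 53940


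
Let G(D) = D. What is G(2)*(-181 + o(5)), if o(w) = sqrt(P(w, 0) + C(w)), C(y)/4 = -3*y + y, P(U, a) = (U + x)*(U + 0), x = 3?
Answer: -362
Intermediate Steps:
P(U, a) = U*(3 + U) (P(U, a) = (U + 3)*(U + 0) = (3 + U)*U = U*(3 + U))
C(y) = -8*y (C(y) = 4*(-3*y + y) = 4*(-2*y) = -8*y)
o(w) = sqrt(-8*w + w*(3 + w)) (o(w) = sqrt(w*(3 + w) - 8*w) = sqrt(-8*w + w*(3 + w)))
G(2)*(-181 + o(5)) = 2*(-181 + sqrt(5*(-5 + 5))) = 2*(-181 + sqrt(5*0)) = 2*(-181 + sqrt(0)) = 2*(-181 + 0) = 2*(-181) = -362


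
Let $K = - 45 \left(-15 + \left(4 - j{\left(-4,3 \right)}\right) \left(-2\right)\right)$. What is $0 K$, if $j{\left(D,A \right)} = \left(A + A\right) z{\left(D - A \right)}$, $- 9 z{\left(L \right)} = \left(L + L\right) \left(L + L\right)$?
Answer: $0$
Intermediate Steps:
$z{\left(L \right)} = - \frac{4 L^{2}}{9}$ ($z{\left(L \right)} = - \frac{\left(L + L\right) \left(L + L\right)}{9} = - \frac{2 L 2 L}{9} = - \frac{4 L^{2}}{9}$)
$j{\left(D,A \right)} = - \frac{8 A \left(D - A\right)^{2}}{9}$ ($j{\left(D,A \right)} = \left(A + A\right) \left(- \frac{4 \left(D - A\right)^{2}}{9}\right) = 2 A \left(- \frac{4 \left(D - A\right)^{2}}{9}\right) = - \frac{8 A \left(D - A\right)^{2}}{9}$)
$K = 12795$ ($K = - 45 \left(-15 + \left(4 - \left(- \frac{8}{9}\right) 3 \left(3 - -4\right)^{2}\right) \left(-2\right)\right) = - 45 \left(-15 + \left(4 - \left(- \frac{8}{9}\right) 3 \left(3 + 4\right)^{2}\right) \left(-2\right)\right) = - 45 \left(-15 + \left(4 - \left(- \frac{8}{9}\right) 3 \cdot 7^{2}\right) \left(-2\right)\right) = - 45 \left(-15 + \left(4 - \left(- \frac{8}{9}\right) 3 \cdot 49\right) \left(-2\right)\right) = - 45 \left(-15 + \left(4 - - \frac{392}{3}\right) \left(-2\right)\right) = - 45 \left(-15 + \left(4 + \frac{392}{3}\right) \left(-2\right)\right) = - 45 \left(-15 + \frac{404}{3} \left(-2\right)\right) = - 45 \left(-15 - \frac{808}{3}\right) = \left(-45\right) \left(- \frac{853}{3}\right) = 12795$)
$0 K = 0 \cdot 12795 = 0$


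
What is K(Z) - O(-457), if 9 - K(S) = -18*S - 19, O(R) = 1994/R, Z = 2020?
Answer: 16631310/457 ≈ 36392.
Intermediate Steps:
K(S) = 28 + 18*S (K(S) = 9 - (-18*S - 19) = 9 - (-19 - 18*S) = 9 + (19 + 18*S) = 28 + 18*S)
K(Z) - O(-457) = (28 + 18*2020) - 1994/(-457) = (28 + 36360) - 1994*(-1)/457 = 36388 - 1*(-1994/457) = 36388 + 1994/457 = 16631310/457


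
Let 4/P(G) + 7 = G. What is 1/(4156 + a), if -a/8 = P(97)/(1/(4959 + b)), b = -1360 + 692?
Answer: 45/118364 ≈ 0.00038018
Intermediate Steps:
b = -668
P(G) = 4/(-7 + G)
a = -68656/45 (a = -8*4/(-7 + 97)/(1/(4959 - 668)) = -8*4/90/(1/4291) = -8*4*(1/90)/1/4291 = -16*4291/45 = -8*8582/45 = -68656/45 ≈ -1525.7)
1/(4156 + a) = 1/(4156 - 68656/45) = 1/(118364/45) = 45/118364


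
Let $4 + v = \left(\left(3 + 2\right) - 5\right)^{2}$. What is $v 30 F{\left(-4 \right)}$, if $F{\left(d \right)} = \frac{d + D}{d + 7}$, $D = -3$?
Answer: $280$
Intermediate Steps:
$v = -4$ ($v = -4 + \left(\left(3 + 2\right) - 5\right)^{2} = -4 + \left(5 - 5\right)^{2} = -4 + 0^{2} = -4 + 0 = -4$)
$F{\left(d \right)} = \frac{-3 + d}{7 + d}$ ($F{\left(d \right)} = \frac{d - 3}{d + 7} = \frac{-3 + d}{7 + d}$)
$v 30 F{\left(-4 \right)} = \left(-4\right) 30 \frac{-3 - 4}{7 - 4} = - 120 \cdot \frac{1}{3} \left(-7\right) = \left(-120\right) \left(- \frac{7}{3}\right) = 280$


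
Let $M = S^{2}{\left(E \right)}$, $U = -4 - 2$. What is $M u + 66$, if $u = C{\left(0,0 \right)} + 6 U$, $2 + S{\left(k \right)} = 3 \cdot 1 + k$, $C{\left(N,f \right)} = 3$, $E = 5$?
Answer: $-1122$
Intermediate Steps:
$U = -6$
$S{\left(k \right)} = 1 + k$ ($S{\left(k \right)} = -2 + \left(3 \cdot 1 + k\right) = -2 + \left(3 + k\right) = 1 + k$)
$u = -33$ ($u = 3 + 6 \left(-6\right) = 3 - 36 = -33$)
$M = 36$ ($M = \left(1 + 5\right)^{2} = 6^{2} = 36$)
$M u + 66 = 36 \left(-33\right) + 66 = -1188 + 66 = -1122$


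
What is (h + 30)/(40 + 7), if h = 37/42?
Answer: 1297/1974 ≈ 0.65704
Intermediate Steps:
h = 37/42 (h = 37*(1/42) = 37/42 ≈ 0.88095)
(h + 30)/(40 + 7) = (37/42 + 30)/(40 + 7) = (1297/42)/47 = (1/47)*(1297/42) = 1297/1974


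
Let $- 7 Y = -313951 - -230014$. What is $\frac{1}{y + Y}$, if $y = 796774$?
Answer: $\frac{1}{808765} \approx 1.2365 \cdot 10^{-6}$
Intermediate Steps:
$Y = 11991$ ($Y = - \frac{-313951 - -230014}{7} = - \frac{-313951 + 230014}{7} = \left(- \frac{1}{7}\right) \left(-83937\right) = 11991$)
$\frac{1}{y + Y} = \frac{1}{796774 + 11991} = \frac{1}{808765}$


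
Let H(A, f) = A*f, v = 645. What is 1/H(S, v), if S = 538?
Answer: 1/347010 ≈ 2.8818e-6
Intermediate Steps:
1/H(S, v) = 1/(538*645) = 1/347010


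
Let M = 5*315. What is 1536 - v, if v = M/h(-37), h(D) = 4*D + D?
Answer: 57147/37 ≈ 1544.5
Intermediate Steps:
M = 1575
h(D) = 5*D
v = -315/37 (v = 1575/((5*(-37))) = 1575/(-185) = 1575*(-1/185) = -315/37 ≈ -8.5135)
1536 - v = 1536 - 1*(-315/37) = 1536 + 315/37 = 57147/37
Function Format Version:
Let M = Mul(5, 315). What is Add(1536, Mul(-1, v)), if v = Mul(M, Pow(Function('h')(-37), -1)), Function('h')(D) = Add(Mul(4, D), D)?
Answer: Rational(57147, 37) ≈ 1544.5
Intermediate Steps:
M = 1575
Function('h')(D) = Mul(5, D)
v = Rational(-315, 37) (v = Mul(1575, Pow(Mul(5, -37), -1)) = Mul(1575, Pow(-185, -1)) = Mul(1575, Rational(-1, 185)) = Rational(-315, 37) ≈ -8.5135)
Add(1536, Mul(-1, v)) = Add(1536, Mul(-1, Rational(-315, 37))) = Add(1536, Rational(315, 37)) = Rational(57147, 37)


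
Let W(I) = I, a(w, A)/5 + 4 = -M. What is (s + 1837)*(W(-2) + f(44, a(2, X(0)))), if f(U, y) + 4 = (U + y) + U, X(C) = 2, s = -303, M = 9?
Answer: 26078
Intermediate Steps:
a(w, A) = -65 (a(w, A) = -20 + 5*(-1*9) = -20 + 5*(-9) = -20 - 45 = -65)
f(U, y) = -4 + y + 2*U (f(U, y) = -4 + ((U + y) + U) = -4 + (y + 2*U) = -4 + y + 2*U)
(s + 1837)*(W(-2) + f(44, a(2, X(0)))) = (-303 + 1837)*(-2 + (-4 - 65 + 2*44)) = 1534*(-2 + (-4 - 65 + 88)) = 1534*(-2 + 19) = 1534*17 = 26078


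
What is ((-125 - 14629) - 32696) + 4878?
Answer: -42572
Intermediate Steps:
((-125 - 14629) - 32696) + 4878 = (-14754 - 32696) + 4878 = -47450 + 4878 = -42572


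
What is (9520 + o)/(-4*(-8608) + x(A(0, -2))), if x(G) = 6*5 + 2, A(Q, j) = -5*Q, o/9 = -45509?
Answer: -400061/34464 ≈ -11.608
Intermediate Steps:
o = -409581 (o = 9*(-45509) = -409581)
x(G) = 32 (x(G) = 30 + 2 = 32)
(9520 + o)/(-4*(-8608) + x(A(0, -2))) = (9520 - 409581)/(-4*(-8608) + 32) = -400061/(34432 + 32) = -400061/34464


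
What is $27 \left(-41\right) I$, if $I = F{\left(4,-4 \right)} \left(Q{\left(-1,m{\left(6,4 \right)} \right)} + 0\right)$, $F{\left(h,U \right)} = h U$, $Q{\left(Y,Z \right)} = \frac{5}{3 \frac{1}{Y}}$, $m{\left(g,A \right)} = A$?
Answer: $-29520$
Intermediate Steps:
$Q{\left(Y,Z \right)} = \frac{5 Y}{3}$ ($Q{\left(Y,Z \right)} = 5 \frac{Y}{3} = \frac{5 Y}{3}$)
$F{\left(h,U \right)} = U h$
$I = \frac{80}{3}$ ($I = \left(-4\right) 4 \left(\frac{5}{3} \left(-1\right) + 0\right) = - 16 \left(- \frac{5}{3} + 0\right) = \left(-16\right) \left(- \frac{5}{3}\right) = \frac{80}{3} \approx 26.667$)
$27 \left(-41\right) I = 27 \left(-41\right) \frac{80}{3} = \left(-1107\right) \frac{80}{3} = -29520$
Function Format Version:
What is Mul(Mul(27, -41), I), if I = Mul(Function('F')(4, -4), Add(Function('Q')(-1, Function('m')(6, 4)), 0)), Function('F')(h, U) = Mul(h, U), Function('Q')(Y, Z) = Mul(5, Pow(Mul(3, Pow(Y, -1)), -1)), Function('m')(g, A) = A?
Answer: -29520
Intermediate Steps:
Function('Q')(Y, Z) = Mul(Rational(5, 3), Y) (Function('Q')(Y, Z) = Mul(5, Mul(Rational(1, 3), Y)) = Mul(Rational(5, 3), Y))
Function('F')(h, U) = Mul(U, h)
I = Rational(80, 3) (I = Mul(Mul(-4, 4), Add(Mul(Rational(5, 3), -1), 0)) = Mul(-16, Add(Rational(-5, 3), 0)) = Mul(-16, Rational(-5, 3)) = Rational(80, 3) ≈ 26.667)
Mul(Mul(27, -41), I) = Mul(Mul(27, -41), Rational(80, 3)) = Mul(-1107, Rational(80, 3)) = -29520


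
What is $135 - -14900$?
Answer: $15035$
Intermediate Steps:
$135 - -14900 = 135 + 14900 = 15035$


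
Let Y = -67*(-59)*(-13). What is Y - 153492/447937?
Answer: -23019187985/447937 ≈ -51389.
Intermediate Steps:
Y = -51389 (Y = 3953*(-13) = -51389)
Y - 153492/447937 = -51389 - 153492/447937 = -23019187985/447937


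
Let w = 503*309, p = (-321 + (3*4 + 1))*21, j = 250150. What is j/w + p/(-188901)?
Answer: 5362098554/3262257303 ≈ 1.6437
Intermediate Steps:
p = -6468 (p = (-321 + (12 + 1))*21 = (-321 + 13)*21 = -308*21 = -6468)
w = 155427
j/w + p/(-188901) = 250150/155427 - 6468/(-188901) = 250150*(1/155427) - 6468*(-1/188901) = 250150/155427 + 2156/62967 = 5362098554/3262257303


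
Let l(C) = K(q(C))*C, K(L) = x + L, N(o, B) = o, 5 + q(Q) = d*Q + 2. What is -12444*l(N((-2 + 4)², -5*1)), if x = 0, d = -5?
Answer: 1144848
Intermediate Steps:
q(Q) = -3 - 5*Q (q(Q) = -5 + (-5*Q + 2) = -5 + (2 - 5*Q) = -3 - 5*Q)
K(L) = L (K(L) = 0 + L = L)
l(C) = C*(-3 - 5*C) (l(C) = (-3 - 5*C)*C = C*(-3 - 5*C))
-12444*l(N((-2 + 4)², -5*1)) = -12444*(-2 + 4)²*(-3 - 5*(-2 + 4)²) = -12444*2²*(-3 - 5*2²) = -49776*(-3 - 5*4) = -49776*(-3 - 20) = -49776*(-23) = -12444*(-92) = 1144848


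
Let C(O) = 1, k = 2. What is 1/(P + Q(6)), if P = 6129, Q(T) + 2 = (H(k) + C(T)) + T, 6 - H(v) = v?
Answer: 1/6138 ≈ 0.00016292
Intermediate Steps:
H(v) = 6 - v
Q(T) = 3 + T (Q(T) = -2 + (((6 - 1*2) + 1) + T) = -2 + (((6 - 2) + 1) + T) = -2 + ((4 + 1) + T) = -2 + (5 + T) = 3 + T)
1/(P + Q(6)) = 1/(6129 + (3 + 6)) = 1/(6129 + 9) = 1/6138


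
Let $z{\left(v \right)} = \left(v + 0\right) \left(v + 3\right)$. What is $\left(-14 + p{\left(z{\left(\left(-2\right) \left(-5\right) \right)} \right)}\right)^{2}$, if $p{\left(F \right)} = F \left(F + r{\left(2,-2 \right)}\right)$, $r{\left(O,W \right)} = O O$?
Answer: $302968836$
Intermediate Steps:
$z{\left(v \right)} = v \left(3 + v\right)$
$r{\left(O,W \right)} = O^{2}$
$p{\left(F \right)} = F \left(4 + F\right)$ ($p{\left(F \right)} = F \left(F + 2^{2}\right) = F \left(F + 4\right) = F \left(4 + F\right)$)
$\left(-14 + p{\left(z{\left(\left(-2\right) \left(-5\right) \right)} \right)}\right)^{2} = \left(-14 + \left(-2\right) \left(-5\right) \left(3 - -10\right) \left(4 + \left(-2\right) \left(-5\right) \left(3 - -10\right)\right)\right)^{2} = \left(-14 + 10 \left(3 + 10\right) \left(4 + 10 \left(3 + 10\right)\right)\right)^{2} = \left(-14 + 10 \cdot 13 \left(4 + 10 \cdot 13\right)\right)^{2} = \left(-14 + 130 \left(4 + 130\right)\right)^{2} = \left(-14 + 130 \cdot 134\right)^{2} = \left(-14 + 17420\right)^{2} = 17406^{2} = 302968836$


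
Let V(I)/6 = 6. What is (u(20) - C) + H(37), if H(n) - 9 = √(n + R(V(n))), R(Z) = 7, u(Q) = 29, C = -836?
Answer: 874 + 2*√11 ≈ 880.63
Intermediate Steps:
V(I) = 36 (V(I) = 6*6 = 36)
H(n) = 9 + √(7 + n) (H(n) = 9 + √(n + 7) = 9 + √(7 + n))
(u(20) - C) + H(37) = (29 - 1*(-836)) + (9 + √(7 + 37)) = (29 + 836) + (9 + √44) = 865 + (9 + 2*√11) = 874 + 2*√11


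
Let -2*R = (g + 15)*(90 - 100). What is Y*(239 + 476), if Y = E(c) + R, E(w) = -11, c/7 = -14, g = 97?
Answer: 392535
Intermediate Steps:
c = -98 (c = 7*(-14) = -98)
R = 560 (R = -(97 + 15)*(90 - 100)/2 = -56*(-10) = -1/2*(-1120) = 560)
Y = 549 (Y = -11 + 560 = 549)
Y*(239 + 476) = 549*(239 + 476) = 549*715 = 392535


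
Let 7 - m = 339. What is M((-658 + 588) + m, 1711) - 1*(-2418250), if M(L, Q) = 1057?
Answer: 2419307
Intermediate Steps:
m = -332 (m = 7 - 1*339 = 7 - 339 = -332)
M((-658 + 588) + m, 1711) - 1*(-2418250) = 1057 - 1*(-2418250) = 1057 + 2418250 = 2419307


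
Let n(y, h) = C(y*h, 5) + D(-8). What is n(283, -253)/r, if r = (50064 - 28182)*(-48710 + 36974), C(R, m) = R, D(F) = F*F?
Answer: 23845/85602384 ≈ 0.00027856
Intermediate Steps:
D(F) = F²
n(y, h) = 64 + h*y (n(y, h) = y*h + (-8)² = h*y + 64 = 64 + h*y)
r = -256807152 (r = 21882*(-11736) = -256807152)
n(283, -253)/r = (64 - 253*283)/(-256807152) = (64 - 71599)*(-1/256807152) = -71535*(-1/256807152) = 23845/85602384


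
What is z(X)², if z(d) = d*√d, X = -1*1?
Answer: -1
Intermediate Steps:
X = -1
z(d) = d^(3/2)
z(X)² = ((-1)^(3/2))² = (-I)² = -1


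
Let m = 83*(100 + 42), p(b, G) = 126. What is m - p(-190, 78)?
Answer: 11660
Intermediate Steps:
m = 11786 (m = 83*142 = 11786)
m - p(-190, 78) = 11786 - 1*126 = 11786 - 126 = 11660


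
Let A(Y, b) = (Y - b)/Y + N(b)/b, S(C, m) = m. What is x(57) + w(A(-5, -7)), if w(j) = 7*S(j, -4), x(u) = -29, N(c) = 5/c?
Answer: -57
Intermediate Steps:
A(Y, b) = 5/b**2 + (Y - b)/Y (A(Y, b) = (Y - b)/Y + (5/b)/b = (Y - b)/Y + 5/b**2 = 5/b**2 + (Y - b)/Y)
w(j) = -28 (w(j) = 7*(-4) = -28)
x(57) + w(A(-5, -7)) = -29 - 28 = -57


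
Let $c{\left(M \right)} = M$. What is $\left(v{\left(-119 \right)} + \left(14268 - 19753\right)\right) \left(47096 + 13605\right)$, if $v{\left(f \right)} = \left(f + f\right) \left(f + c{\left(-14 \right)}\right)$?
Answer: $1588484469$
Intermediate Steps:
$v{\left(f \right)} = 2 f \left(-14 + f\right)$ ($v{\left(f \right)} = \left(f + f\right) \left(f - 14\right) = 2 f \left(-14 + f\right)$)
$\left(v{\left(-119 \right)} + \left(14268 - 19753\right)\right) \left(47096 + 13605\right) = \left(2 \left(-119\right) \left(-14 - 119\right) + \left(14268 - 19753\right)\right) \left(47096 + 13605\right) = \left(2 \left(-119\right) \left(-133\right) - 5485\right) 60701 = \left(31654 - 5485\right) 60701 = 26169 \cdot 60701 = 1588484469$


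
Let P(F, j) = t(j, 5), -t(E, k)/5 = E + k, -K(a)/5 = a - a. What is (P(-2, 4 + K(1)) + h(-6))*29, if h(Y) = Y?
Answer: -1479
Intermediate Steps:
K(a) = 0 (K(a) = -5*(a - a) = -5*0 = 0)
t(E, k) = -5*E - 5*k (t(E, k) = -5*(E + k) = -5*E - 5*k)
P(F, j) = -25 - 5*j (P(F, j) = -5*j - 5*5 = -5*j - 25 = -25 - 5*j)
(P(-2, 4 + K(1)) + h(-6))*29 = ((-25 - 5*(4 + 0)) - 6)*29 = ((-25 - 5*4) - 6)*29 = ((-25 - 20) - 6)*29 = (-45 - 6)*29 = -51*29 = -1479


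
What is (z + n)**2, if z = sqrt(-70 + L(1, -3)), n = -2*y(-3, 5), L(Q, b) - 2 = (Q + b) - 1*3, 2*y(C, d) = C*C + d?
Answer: (14 - I*sqrt(73))**2 ≈ 123.0 - 239.23*I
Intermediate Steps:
y(C, d) = d/2 + C**2/2 (y(C, d) = (C*C + d)/2 = (C**2 + d)/2 = (d + C**2)/2 = d/2 + C**2/2)
L(Q, b) = -1 + Q + b (L(Q, b) = 2 + ((Q + b) - 1*3) = 2 + ((Q + b) - 3) = 2 + (-3 + Q + b) = -1 + Q + b)
n = -14 (n = -2*((1/2)*5 + (1/2)*(-3)**2) = -2*(5/2 + (1/2)*9) = -2*(5/2 + 9/2) = -2*7 = -14)
z = I*sqrt(73) (z = sqrt(-70 + (-1 + 1 - 3)) = sqrt(-70 - 3) = sqrt(-73) = I*sqrt(73) ≈ 8.544*I)
(z + n)**2 = (I*sqrt(73) - 14)**2 = (-14 + I*sqrt(73))**2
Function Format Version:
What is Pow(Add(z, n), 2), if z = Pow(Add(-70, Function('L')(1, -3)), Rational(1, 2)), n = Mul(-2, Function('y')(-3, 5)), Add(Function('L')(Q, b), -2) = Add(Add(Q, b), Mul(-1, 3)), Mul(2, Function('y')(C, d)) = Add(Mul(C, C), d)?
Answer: Pow(Add(14, Mul(-1, I, Pow(73, Rational(1, 2)))), 2) ≈ Add(123.00, Mul(-239.23, I))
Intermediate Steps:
Function('y')(C, d) = Add(Mul(Rational(1, 2), d), Mul(Rational(1, 2), Pow(C, 2))) (Function('y')(C, d) = Mul(Rational(1, 2), Add(Mul(C, C), d)) = Mul(Rational(1, 2), Add(Pow(C, 2), d)) = Mul(Rational(1, 2), Add(d, Pow(C, 2))) = Add(Mul(Rational(1, 2), d), Mul(Rational(1, 2), Pow(C, 2))))
Function('L')(Q, b) = Add(-1, Q, b) (Function('L')(Q, b) = Add(2, Add(Add(Q, b), Mul(-1, 3))) = Add(2, Add(Add(Q, b), -3)) = Add(2, Add(-3, Q, b)) = Add(-1, Q, b))
n = -14 (n = Mul(-2, Add(Mul(Rational(1, 2), 5), Mul(Rational(1, 2), Pow(-3, 2)))) = Mul(-2, Add(Rational(5, 2), Mul(Rational(1, 2), 9))) = Mul(-2, Add(Rational(5, 2), Rational(9, 2))) = Mul(-2, 7) = -14)
z = Mul(I, Pow(73, Rational(1, 2))) (z = Pow(Add(-70, Add(-1, 1, -3)), Rational(1, 2)) = Pow(Add(-70, -3), Rational(1, 2)) = Pow(-73, Rational(1, 2)) = Mul(I, Pow(73, Rational(1, 2))) ≈ Mul(8.5440, I))
Pow(Add(z, n), 2) = Pow(Add(Mul(I, Pow(73, Rational(1, 2))), -14), 2) = Pow(Add(-14, Mul(I, Pow(73, Rational(1, 2)))), 2)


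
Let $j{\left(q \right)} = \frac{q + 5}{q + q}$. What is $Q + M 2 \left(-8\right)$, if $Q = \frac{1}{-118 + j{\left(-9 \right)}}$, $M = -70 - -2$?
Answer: $\frac{1153271}{1060} \approx 1088.0$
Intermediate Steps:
$j{\left(q \right)} = \frac{5 + q}{2 q}$
$M = -68$ ($M = -70 + 2 = -68$)
$Q = - \frac{9}{1060}$ ($Q = \frac{1}{-118 + \frac{5 - 9}{2 \left(-9\right)}} = \frac{1}{-118 + \frac{1}{2} \left(- \frac{1}{9}\right) \left(-4\right)} = \frac{1}{-118 + \frac{2}{9}} = \frac{1}{- \frac{1060}{9}} = - \frac{9}{1060} \approx -0.0084906$)
$Q + M 2 \left(-8\right) = - \frac{9}{1060} - 68 \cdot 2 \left(-8\right) = - \frac{9}{1060} - -1088 = - \frac{9}{1060} + 1088 = \frac{1153271}{1060}$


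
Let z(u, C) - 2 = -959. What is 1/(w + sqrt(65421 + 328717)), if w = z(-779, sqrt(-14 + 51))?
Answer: -957/521711 - sqrt(394138)/521711 ≈ -0.0030377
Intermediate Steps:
z(u, C) = -957 (z(u, C) = 2 - 959 = -957)
w = -957
1/(w + sqrt(65421 + 328717)) = 1/(-957 + sqrt(65421 + 328717)) = 1/(-957 + sqrt(394138))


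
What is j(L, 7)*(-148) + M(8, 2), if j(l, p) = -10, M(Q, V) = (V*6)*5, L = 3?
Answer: 1540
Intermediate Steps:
M(Q, V) = 30*V (M(Q, V) = (6*V)*5 = 30*V)
j(L, 7)*(-148) + M(8, 2) = -10*(-148) + 30*2 = 1480 + 60 = 1540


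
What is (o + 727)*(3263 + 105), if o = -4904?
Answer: -14068136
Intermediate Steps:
(o + 727)*(3263 + 105) = (-4904 + 727)*(3263 + 105) = -4177*3368 = -14068136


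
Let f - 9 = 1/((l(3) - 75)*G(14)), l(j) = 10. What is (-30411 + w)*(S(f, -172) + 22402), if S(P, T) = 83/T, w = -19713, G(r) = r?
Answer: -48282707391/43 ≈ -1.1229e+9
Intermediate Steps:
f = 8189/910 (f = 9 + 1/((10 - 75)*14) = 9 + (1/14)/(-65) = 9 - 1/65*1/14 = 9 - 1/910 = 8189/910 ≈ 8.9989)
(-30411 + w)*(S(f, -172) + 22402) = (-30411 - 19713)*(83/(-172) + 22402) = -50124*(83*(-1/172) + 22402) = -50124*(-83/172 + 22402) = -50124*3853061/172 = -48282707391/43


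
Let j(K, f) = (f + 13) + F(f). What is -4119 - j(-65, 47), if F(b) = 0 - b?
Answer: -4132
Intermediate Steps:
F(b) = -b
j(K, f) = 13 (j(K, f) = (f + 13) - f = (13 + f) - f = 13)
-4119 - j(-65, 47) = -4119 - 1*13 = -4119 - 13 = -4132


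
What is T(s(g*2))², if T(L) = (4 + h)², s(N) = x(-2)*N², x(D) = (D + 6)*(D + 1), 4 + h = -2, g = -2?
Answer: 16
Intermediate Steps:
h = -6 (h = -4 - 2 = -6)
x(D) = (1 + D)*(6 + D) (x(D) = (6 + D)*(1 + D) = (1 + D)*(6 + D))
s(N) = -4*N² (s(N) = (6 + (-2)² + 7*(-2))*N² = (6 + 4 - 14)*N² = -4*N²)
T(L) = 4 (T(L) = (4 - 6)² = (-2)² = 4)
T(s(g*2))² = 4² = 16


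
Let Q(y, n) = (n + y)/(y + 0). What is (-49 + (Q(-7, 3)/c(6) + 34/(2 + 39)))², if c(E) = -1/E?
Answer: 219306481/82369 ≈ 2662.5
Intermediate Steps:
Q(y, n) = (n + y)/y
(-49 + (Q(-7, 3)/c(6) + 34/(2 + 39)))² = (-49 + (((3 - 7)/(-7))/((-1/6)) + 34/(2 + 39)))² = (-49 + ((-⅐*(-4))/((-1*⅙)) + 34/41))² = (-49 + (4/(7*(-⅙)) + 34*(1/41)))² = (-49 + ((4/7)*(-6) + 34/41))² = (-49 + (-24/7 + 34/41))² = (-49 - 746/287)² = (-14809/287)² = 219306481/82369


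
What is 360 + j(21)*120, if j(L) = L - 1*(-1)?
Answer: 3000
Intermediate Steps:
j(L) = 1 + L (j(L) = L + 1 = 1 + L)
360 + j(21)*120 = 360 + (1 + 21)*120 = 360 + 22*120 = 360 + 2640 = 3000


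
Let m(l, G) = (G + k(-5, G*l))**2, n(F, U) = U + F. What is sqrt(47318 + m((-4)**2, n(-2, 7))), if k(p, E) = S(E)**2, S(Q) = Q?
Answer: sqrt(41071343) ≈ 6408.7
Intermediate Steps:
k(p, E) = E**2
n(F, U) = F + U
m(l, G) = (G + G**2*l**2)**2 (m(l, G) = (G + (G*l)**2)**2 = (G + G**2*l**2)**2)
sqrt(47318 + m((-4)**2, n(-2, 7))) = sqrt(47318 + (-2 + 7)**2*(1 + (-2 + 7)*((-4)**2)**2)**2) = sqrt(47318 + 5**2*(1 + 5*16**2)**2) = sqrt(47318 + 25*(1 + 5*256)**2) = sqrt(47318 + 25*(1 + 1280)**2) = sqrt(47318 + 25*1281**2) = sqrt(47318 + 25*1640961) = sqrt(47318 + 41024025) = sqrt(41071343)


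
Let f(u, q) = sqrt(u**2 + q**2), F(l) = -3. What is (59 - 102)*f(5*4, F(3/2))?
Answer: -43*sqrt(409) ≈ -869.62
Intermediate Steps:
f(u, q) = sqrt(q**2 + u**2)
(59 - 102)*f(5*4, F(3/2)) = (59 - 102)*sqrt((-3)**2 + (5*4)**2) = -43*sqrt(9 + 20**2) = -43*sqrt(9 + 400) = -43*sqrt(409)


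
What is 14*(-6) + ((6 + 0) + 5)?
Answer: -73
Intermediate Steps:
14*(-6) + ((6 + 0) + 5) = -84 + (6 + 5) = -84 + 11 = -73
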